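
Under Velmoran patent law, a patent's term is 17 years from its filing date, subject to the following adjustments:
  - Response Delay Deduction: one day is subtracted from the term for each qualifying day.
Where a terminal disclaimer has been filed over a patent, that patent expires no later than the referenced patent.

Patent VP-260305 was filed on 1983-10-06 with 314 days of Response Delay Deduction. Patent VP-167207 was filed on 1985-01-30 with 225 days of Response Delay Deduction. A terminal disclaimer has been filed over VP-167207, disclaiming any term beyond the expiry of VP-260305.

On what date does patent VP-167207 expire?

November 27, 1999

Natural term of VP-167207:
  Base: filing + 17 years → 30 January 2002.
  Response Delay Deduction: −225 days → 19 June 2001.
Expiry of referenced patent VP-260305:
  Base: filing + 17 years → 6 October 2000.
  Response Delay Deduction: −314 days → 27 November 1999.
Terminal disclaimer: VP-167207 expires on the earlier of 19 June 2001 and 27 November 1999.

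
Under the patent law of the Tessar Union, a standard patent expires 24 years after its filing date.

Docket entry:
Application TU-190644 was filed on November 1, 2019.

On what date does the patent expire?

Filing date + 24 years → 1 November 2043.

November 1, 2043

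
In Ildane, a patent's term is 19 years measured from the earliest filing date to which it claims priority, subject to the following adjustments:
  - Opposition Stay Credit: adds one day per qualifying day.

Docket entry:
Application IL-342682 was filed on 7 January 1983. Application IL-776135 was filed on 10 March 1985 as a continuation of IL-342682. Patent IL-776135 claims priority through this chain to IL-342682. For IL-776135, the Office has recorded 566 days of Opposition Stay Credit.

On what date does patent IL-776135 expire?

Earliest priority filing: 7 January 1983.
Base term: 7 January 1983 + 19 years → 7 January 2002.
Opposition Stay Credit: +566 days → 27 July 2003.

2003-07-27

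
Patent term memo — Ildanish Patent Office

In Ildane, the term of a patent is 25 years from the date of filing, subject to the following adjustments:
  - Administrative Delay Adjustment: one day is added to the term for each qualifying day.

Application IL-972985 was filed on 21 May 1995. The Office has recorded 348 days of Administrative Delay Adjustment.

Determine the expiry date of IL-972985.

2021-05-04

Base term: filing date + 25 years → 21 May 2020.
Administrative Delay Adjustment: +348 days → 4 May 2021.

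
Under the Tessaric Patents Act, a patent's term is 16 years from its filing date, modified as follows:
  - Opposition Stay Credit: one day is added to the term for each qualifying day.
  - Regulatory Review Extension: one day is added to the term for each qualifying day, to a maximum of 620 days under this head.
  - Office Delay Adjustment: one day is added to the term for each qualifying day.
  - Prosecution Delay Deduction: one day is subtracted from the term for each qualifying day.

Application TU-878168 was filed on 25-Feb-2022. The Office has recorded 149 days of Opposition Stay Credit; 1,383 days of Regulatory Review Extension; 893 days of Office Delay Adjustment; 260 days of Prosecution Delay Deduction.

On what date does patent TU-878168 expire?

December 28, 2041

Base term: filing date + 16 years → 25 February 2038.
Opposition Stay Credit: +149 days → 24 July 2038.
Regulatory Review Extension: 1383 days claimed exceeds the 620-day cap, so +620 days → 4 April 2040.
Office Delay Adjustment: +893 days → 14 September 2042.
Prosecution Delay Deduction: −260 days → 28 December 2041.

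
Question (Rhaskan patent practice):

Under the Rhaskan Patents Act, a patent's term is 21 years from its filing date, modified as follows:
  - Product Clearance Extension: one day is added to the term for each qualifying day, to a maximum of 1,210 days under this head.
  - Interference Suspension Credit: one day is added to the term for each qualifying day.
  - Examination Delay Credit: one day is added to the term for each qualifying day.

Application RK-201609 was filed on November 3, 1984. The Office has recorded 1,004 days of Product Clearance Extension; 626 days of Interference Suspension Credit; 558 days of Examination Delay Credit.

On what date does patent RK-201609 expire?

2011-10-31

Base term: filing date + 21 years → 3 November 2005.
Product Clearance Extension: 1004 days (within the 1210-day cap) → +1004 days → 3 August 2008.
Interference Suspension Credit: +626 days → 21 April 2010.
Examination Delay Credit: +558 days → 31 October 2011.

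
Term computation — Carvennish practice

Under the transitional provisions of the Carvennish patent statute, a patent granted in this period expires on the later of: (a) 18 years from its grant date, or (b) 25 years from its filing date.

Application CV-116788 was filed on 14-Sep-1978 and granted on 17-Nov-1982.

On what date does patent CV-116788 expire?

September 14, 2003

(a) grant + 18 years → 17 November 2000.
(b) filing + 25 years → 14 September 2003.
Later of the two: 14 September 2003.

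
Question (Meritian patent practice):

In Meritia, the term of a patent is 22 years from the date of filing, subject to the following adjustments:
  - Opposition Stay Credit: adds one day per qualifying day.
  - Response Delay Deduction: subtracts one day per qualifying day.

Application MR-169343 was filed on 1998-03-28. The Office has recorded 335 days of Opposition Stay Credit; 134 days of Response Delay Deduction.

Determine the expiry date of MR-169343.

October 15, 2020

Base term: filing date + 22 years → 28 March 2020.
Opposition Stay Credit: +335 days → 26 February 2021.
Response Delay Deduction: −134 days → 15 October 2020.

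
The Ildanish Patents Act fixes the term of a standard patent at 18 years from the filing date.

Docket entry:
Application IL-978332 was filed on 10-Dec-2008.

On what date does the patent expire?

2026-12-10

Filing date + 18 years → 10 December 2026.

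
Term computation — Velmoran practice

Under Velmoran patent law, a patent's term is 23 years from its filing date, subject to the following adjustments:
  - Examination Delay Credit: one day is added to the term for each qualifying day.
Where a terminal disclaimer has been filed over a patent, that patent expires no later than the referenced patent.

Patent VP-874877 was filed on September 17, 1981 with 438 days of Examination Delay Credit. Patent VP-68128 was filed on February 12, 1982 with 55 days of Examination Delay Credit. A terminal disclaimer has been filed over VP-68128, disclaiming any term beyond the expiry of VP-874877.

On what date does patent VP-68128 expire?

Natural term of VP-68128:
  Base: filing + 23 years → 12 February 2005.
  Examination Delay Credit: +55 days → 8 April 2005.
Expiry of referenced patent VP-874877:
  Base: filing + 23 years → 17 September 2004.
  Examination Delay Credit: +438 days → 29 November 2005.
Terminal disclaimer: VP-68128 expires on the earlier of 8 April 2005 and 29 November 2005.

April 8, 2005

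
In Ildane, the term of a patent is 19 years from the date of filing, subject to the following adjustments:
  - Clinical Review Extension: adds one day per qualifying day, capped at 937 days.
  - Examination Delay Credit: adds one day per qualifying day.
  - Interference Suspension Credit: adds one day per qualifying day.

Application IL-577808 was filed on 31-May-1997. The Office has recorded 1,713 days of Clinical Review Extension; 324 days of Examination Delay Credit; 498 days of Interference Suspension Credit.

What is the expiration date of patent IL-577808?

Base term: filing date + 19 years → 31 May 2016.
Clinical Review Extension: 1713 days claimed exceeds the 937-day cap, so +937 days → 24 December 2018.
Examination Delay Credit: +324 days → 13 November 2019.
Interference Suspension Credit: +498 days → 25 March 2021.

March 25, 2021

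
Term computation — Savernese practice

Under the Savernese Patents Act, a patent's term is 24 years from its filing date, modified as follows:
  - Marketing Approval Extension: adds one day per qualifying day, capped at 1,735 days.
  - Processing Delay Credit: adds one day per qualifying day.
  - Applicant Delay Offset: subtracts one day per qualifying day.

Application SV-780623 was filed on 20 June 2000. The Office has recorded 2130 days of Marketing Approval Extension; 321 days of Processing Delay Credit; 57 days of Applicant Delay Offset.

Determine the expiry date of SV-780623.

2029-12-10

Base term: filing date + 24 years → 20 June 2024.
Marketing Approval Extension: 2130 days claimed exceeds the 1735-day cap, so +1735 days → 21 March 2029.
Processing Delay Credit: +321 days → 5 February 2030.
Applicant Delay Offset: −57 days → 10 December 2029.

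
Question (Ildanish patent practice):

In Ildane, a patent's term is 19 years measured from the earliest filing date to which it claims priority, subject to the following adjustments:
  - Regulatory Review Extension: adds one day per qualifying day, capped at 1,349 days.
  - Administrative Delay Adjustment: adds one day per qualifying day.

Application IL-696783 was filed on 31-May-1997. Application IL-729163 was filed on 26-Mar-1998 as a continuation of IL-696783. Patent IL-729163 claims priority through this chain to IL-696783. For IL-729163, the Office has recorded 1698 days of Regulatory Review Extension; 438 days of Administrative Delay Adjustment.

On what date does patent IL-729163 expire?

Earliest priority filing: 31 May 1997.
Base term: 31 May 1997 + 19 years → 31 May 2016.
Regulatory Review Extension: 1698 days claimed exceeds the 1349-day cap, so +1349 days → 9 February 2020.
Administrative Delay Adjustment: +438 days → 22 April 2021.

April 22, 2021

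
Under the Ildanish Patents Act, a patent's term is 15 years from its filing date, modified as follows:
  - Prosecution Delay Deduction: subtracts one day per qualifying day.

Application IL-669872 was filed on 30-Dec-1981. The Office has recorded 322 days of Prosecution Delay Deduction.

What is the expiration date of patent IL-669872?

1996-02-12

Base term: filing date + 15 years → 30 December 1996.
Prosecution Delay Deduction: −322 days → 12 February 1996.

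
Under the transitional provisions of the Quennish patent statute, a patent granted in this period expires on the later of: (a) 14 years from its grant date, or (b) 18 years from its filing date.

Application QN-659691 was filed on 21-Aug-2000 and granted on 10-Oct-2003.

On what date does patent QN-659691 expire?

(a) grant + 14 years → 10 October 2017.
(b) filing + 18 years → 21 August 2018.
Later of the two: 21 August 2018.

2018-08-21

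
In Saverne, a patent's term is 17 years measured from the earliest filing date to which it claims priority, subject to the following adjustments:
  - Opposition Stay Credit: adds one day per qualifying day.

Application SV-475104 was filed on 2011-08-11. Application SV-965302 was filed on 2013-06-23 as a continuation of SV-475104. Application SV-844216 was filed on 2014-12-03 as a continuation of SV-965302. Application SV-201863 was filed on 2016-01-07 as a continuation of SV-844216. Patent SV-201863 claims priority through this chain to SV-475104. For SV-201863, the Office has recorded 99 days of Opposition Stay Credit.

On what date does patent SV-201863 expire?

Earliest priority filing: 11 August 2011.
Base term: 11 August 2011 + 17 years → 11 August 2028.
Opposition Stay Credit: +99 days → 18 November 2028.

November 18, 2028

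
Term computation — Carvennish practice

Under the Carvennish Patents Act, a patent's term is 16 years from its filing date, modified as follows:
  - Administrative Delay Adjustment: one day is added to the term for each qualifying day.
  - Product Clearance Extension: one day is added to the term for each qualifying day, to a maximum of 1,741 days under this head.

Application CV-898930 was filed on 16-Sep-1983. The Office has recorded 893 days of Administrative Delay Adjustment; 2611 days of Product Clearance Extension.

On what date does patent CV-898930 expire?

2006-12-02

Base term: filing date + 16 years → 16 September 1999.
Administrative Delay Adjustment: +893 days → 25 February 2002.
Product Clearance Extension: 2611 days claimed exceeds the 1741-day cap, so +1741 days → 2 December 2006.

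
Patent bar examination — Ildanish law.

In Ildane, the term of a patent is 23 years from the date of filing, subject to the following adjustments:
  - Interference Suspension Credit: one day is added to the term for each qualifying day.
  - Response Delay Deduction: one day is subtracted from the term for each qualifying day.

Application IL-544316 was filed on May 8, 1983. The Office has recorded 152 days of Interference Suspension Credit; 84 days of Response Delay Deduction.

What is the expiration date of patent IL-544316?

Base term: filing date + 23 years → 8 May 2006.
Interference Suspension Credit: +152 days → 7 October 2006.
Response Delay Deduction: −84 days → 15 July 2006.

2006-07-15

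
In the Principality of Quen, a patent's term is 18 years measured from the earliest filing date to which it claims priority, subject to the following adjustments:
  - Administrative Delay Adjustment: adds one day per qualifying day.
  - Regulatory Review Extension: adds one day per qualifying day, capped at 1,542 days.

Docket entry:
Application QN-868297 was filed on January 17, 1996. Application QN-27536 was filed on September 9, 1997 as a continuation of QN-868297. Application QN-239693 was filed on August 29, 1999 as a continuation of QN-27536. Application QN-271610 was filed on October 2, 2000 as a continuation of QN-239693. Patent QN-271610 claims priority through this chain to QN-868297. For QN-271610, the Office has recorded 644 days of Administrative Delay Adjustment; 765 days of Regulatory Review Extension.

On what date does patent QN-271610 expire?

2017-11-26

Earliest priority filing: 17 January 1996.
Base term: 17 January 1996 + 18 years → 17 January 2014.
Administrative Delay Adjustment: +644 days → 23 October 2015.
Regulatory Review Extension: 765 days (within the 1542-day cap) → +765 days → 26 November 2017.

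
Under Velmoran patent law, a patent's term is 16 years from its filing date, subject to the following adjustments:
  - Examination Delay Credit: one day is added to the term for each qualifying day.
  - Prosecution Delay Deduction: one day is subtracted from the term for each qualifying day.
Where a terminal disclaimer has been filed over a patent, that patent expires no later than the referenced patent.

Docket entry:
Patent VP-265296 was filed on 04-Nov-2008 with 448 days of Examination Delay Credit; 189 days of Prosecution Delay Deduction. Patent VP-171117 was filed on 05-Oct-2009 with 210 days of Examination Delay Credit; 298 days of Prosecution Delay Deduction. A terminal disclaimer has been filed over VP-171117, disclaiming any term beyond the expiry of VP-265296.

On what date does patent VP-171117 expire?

July 9, 2025

Natural term of VP-171117:
  Base: filing + 16 years → 5 October 2025.
  Examination Delay Credit: +210 days → 3 May 2026.
  Prosecution Delay Deduction: −298 days → 9 July 2025.
Expiry of referenced patent VP-265296:
  Base: filing + 16 years → 4 November 2024.
  Examination Delay Credit: +448 days → 26 January 2026.
  Prosecution Delay Deduction: −189 days → 21 July 2025.
Terminal disclaimer: VP-171117 expires on the earlier of 9 July 2025 and 21 July 2025.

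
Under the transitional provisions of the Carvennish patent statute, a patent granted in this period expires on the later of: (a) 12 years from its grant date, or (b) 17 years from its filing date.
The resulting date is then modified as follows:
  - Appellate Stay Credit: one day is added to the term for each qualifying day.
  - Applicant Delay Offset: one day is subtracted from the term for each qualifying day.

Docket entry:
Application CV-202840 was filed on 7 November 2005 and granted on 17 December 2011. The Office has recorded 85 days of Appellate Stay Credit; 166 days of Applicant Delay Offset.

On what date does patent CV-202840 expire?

(a) grant + 12 years → 17 December 2023.
(b) filing + 17 years → 7 November 2022.
Later of the two: 17 December 2023.
Appellate Stay Credit: +85 days → 11 March 2024.
Applicant Delay Offset: −166 days → 27 September 2023.

September 27, 2023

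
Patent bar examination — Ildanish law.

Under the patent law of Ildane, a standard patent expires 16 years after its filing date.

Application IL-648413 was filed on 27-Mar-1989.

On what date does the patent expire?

March 27, 2005

Filing date + 16 years → 27 March 2005.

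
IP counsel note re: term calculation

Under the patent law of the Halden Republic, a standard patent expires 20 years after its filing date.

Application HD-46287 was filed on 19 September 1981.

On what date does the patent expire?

Filing date + 20 years → 19 September 2001.

September 19, 2001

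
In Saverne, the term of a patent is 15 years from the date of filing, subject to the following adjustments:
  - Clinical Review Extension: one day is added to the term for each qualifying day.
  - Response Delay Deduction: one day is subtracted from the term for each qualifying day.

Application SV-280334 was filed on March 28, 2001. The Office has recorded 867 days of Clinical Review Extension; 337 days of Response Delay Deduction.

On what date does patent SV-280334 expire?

September 9, 2017

Base term: filing date + 15 years → 28 March 2016.
Clinical Review Extension: +867 days → 12 August 2018.
Response Delay Deduction: −337 days → 9 September 2017.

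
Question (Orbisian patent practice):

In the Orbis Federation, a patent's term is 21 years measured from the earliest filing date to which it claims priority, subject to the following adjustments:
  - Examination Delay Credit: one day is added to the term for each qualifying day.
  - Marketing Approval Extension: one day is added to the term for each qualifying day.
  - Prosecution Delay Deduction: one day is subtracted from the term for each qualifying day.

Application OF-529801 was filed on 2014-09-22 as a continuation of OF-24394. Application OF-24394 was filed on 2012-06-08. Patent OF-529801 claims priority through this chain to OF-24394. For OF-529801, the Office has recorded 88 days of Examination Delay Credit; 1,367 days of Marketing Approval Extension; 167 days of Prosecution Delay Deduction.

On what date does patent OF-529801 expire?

Earliest priority filing: 8 June 2012.
Base term: 8 June 2012 + 21 years → 8 June 2033.
Examination Delay Credit: +88 days → 4 September 2033.
Marketing Approval Extension: +1367 days → 2 June 2037.
Prosecution Delay Deduction: −167 days → 17 December 2036.

2036-12-17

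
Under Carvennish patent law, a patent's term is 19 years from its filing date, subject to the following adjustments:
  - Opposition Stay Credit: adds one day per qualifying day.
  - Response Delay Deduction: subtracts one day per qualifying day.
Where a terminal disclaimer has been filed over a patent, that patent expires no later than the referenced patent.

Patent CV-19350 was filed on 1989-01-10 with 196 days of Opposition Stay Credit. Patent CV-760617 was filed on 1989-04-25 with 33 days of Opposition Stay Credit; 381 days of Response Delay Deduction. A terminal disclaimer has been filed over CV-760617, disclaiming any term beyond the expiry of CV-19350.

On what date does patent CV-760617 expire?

Natural term of CV-760617:
  Base: filing + 19 years → 25 April 2008.
  Opposition Stay Credit: +33 days → 28 May 2008.
  Response Delay Deduction: −381 days → 13 May 2007.
Expiry of referenced patent CV-19350:
  Base: filing + 19 years → 10 January 2008.
  Opposition Stay Credit: +196 days → 24 July 2008.
Terminal disclaimer: CV-760617 expires on the earlier of 13 May 2007 and 24 July 2008.

May 13, 2007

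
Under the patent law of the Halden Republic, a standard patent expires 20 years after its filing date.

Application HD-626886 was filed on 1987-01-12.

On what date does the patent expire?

Filing date + 20 years → 12 January 2007.

2007-01-12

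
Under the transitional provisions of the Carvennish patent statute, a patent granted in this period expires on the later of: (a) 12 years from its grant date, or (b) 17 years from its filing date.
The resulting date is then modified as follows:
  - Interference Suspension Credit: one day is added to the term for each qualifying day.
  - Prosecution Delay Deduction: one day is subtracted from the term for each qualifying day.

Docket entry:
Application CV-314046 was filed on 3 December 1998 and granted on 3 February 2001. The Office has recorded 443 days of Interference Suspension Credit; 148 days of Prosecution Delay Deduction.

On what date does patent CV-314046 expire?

2016-09-23

(a) grant + 12 years → 3 February 2013.
(b) filing + 17 years → 3 December 2015.
Later of the two: 3 December 2015.
Interference Suspension Credit: +443 days → 18 February 2017.
Prosecution Delay Deduction: −148 days → 23 September 2016.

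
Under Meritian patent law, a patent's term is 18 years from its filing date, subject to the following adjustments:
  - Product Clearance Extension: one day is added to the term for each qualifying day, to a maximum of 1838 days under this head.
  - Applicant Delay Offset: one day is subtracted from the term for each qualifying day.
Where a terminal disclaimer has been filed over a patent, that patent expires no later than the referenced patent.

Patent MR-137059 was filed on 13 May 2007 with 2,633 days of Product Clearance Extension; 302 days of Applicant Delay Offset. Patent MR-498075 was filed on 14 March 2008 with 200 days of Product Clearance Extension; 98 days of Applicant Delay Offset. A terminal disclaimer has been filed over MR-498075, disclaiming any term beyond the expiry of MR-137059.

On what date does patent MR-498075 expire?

June 24, 2026

Natural term of MR-498075:
  Base: filing + 18 years → 14 March 2026.
  Product Clearance Extension: 200 days (within the 1838-day cap) → +200 days → 30 September 2026.
  Applicant Delay Offset: −98 days → 24 June 2026.
Expiry of referenced patent MR-137059:
  Base: filing + 18 years → 13 May 2025.
  Product Clearance Extension: 2633 days claimed exceeds the 1838-day cap, so +1838 days → 25 May 2030.
  Applicant Delay Offset: −302 days → 27 July 2029.
Terminal disclaimer: MR-498075 expires on the earlier of 24 June 2026 and 27 July 2029.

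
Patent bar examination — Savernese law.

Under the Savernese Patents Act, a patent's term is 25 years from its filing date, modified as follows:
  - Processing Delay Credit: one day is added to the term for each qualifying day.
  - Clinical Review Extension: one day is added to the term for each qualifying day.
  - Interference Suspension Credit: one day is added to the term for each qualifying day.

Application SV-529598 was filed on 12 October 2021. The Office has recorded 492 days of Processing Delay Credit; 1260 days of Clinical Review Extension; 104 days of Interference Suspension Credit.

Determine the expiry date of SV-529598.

Base term: filing date + 25 years → 12 October 2046.
Processing Delay Credit: +492 days → 16 February 2048.
Clinical Review Extension: +1260 days → 30 July 2051.
Interference Suspension Credit: +104 days → 11 November 2051.

November 11, 2051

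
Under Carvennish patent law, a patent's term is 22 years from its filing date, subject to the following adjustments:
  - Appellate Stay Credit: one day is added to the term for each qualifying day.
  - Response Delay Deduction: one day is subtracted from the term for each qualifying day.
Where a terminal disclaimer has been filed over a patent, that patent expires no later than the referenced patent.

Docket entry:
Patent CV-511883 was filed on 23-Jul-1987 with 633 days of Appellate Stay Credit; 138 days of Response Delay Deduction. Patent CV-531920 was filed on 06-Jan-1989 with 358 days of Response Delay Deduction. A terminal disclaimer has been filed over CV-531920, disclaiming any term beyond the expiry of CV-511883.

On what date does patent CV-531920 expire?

January 13, 2010

Natural term of CV-531920:
  Base: filing + 22 years → 6 January 2011.
  Response Delay Deduction: −358 days → 13 January 2010.
Expiry of referenced patent CV-511883:
  Base: filing + 22 years → 23 July 2009.
  Appellate Stay Credit: +633 days → 17 April 2011.
  Response Delay Deduction: −138 days → 30 November 2010.
Terminal disclaimer: CV-531920 expires on the earlier of 13 January 2010 and 30 November 2010.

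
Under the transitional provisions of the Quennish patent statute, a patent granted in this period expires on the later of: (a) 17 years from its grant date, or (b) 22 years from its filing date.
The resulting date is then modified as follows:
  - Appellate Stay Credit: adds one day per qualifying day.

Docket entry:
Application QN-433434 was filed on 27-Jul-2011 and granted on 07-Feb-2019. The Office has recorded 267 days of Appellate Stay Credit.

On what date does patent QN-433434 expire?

(a) grant + 17 years → 7 February 2036.
(b) filing + 22 years → 27 July 2033.
Later of the two: 7 February 2036.
Appellate Stay Credit: +267 days → 31 October 2036.

October 31, 2036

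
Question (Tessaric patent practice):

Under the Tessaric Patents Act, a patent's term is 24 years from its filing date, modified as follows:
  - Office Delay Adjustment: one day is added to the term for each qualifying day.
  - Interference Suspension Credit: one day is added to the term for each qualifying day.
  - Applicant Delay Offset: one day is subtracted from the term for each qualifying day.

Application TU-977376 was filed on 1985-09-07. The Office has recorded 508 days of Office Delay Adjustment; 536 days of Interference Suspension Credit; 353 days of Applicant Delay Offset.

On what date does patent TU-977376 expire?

Base term: filing date + 24 years → 7 September 2009.
Office Delay Adjustment: +508 days → 28 January 2011.
Interference Suspension Credit: +536 days → 17 July 2012.
Applicant Delay Offset: −353 days → 30 July 2011.

July 30, 2011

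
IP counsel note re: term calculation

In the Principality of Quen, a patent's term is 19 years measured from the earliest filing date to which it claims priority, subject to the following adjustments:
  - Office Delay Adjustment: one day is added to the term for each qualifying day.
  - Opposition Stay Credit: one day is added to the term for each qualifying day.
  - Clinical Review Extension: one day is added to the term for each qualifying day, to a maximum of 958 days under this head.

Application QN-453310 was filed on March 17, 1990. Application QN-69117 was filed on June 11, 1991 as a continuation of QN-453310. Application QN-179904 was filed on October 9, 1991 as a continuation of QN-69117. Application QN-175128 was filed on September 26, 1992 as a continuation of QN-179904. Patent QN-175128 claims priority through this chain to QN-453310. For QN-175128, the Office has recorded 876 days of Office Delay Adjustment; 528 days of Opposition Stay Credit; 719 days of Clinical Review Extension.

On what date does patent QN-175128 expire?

2015-01-08

Earliest priority filing: 17 March 1990.
Base term: 17 March 1990 + 19 years → 17 March 2009.
Office Delay Adjustment: +876 days → 10 August 2011.
Opposition Stay Credit: +528 days → 19 January 2013.
Clinical Review Extension: 719 days (within the 958-day cap) → +719 days → 8 January 2015.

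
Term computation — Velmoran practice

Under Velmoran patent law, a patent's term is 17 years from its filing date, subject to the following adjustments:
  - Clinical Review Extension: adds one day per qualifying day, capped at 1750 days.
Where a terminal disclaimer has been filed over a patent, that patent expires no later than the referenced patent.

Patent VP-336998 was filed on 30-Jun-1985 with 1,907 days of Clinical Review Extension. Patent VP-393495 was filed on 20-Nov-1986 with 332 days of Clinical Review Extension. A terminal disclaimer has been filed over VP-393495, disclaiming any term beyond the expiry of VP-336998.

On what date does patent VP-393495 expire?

October 17, 2004

Natural term of VP-393495:
  Base: filing + 17 years → 20 November 2003.
  Clinical Review Extension: 332 days (within the 1750-day cap) → +332 days → 17 October 2004.
Expiry of referenced patent VP-336998:
  Base: filing + 17 years → 30 June 2002.
  Clinical Review Extension: 1907 days claimed exceeds the 1750-day cap, so +1750 days → 15 April 2007.
Terminal disclaimer: VP-393495 expires on the earlier of 17 October 2004 and 15 April 2007.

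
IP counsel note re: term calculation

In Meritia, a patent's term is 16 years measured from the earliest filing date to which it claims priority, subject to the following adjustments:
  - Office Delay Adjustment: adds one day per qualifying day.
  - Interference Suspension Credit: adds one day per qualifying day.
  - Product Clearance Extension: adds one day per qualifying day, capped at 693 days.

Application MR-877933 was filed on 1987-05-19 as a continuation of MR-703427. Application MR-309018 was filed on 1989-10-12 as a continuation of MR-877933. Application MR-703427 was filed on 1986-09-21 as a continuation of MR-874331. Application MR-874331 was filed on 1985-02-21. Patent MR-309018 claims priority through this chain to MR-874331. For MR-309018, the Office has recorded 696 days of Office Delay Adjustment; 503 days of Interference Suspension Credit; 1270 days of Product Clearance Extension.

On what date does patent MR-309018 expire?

Earliest priority filing: 21 February 1985.
Base term: 21 February 1985 + 16 years → 21 February 2001.
Office Delay Adjustment: +696 days → 18 January 2003.
Interference Suspension Credit: +503 days → 4 June 2004.
Product Clearance Extension: 1270 days claimed exceeds the 693-day cap, so +693 days → 28 April 2006.

2006-04-28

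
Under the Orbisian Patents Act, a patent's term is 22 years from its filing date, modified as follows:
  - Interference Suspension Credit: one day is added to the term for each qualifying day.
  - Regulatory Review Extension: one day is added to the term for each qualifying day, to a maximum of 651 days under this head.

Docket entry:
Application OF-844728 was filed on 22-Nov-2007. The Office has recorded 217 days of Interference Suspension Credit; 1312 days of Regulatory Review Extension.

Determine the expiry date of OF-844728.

April 8, 2032

Base term: filing date + 22 years → 22 November 2029.
Interference Suspension Credit: +217 days → 27 June 2030.
Regulatory Review Extension: 1312 days claimed exceeds the 651-day cap, so +651 days → 8 April 2032.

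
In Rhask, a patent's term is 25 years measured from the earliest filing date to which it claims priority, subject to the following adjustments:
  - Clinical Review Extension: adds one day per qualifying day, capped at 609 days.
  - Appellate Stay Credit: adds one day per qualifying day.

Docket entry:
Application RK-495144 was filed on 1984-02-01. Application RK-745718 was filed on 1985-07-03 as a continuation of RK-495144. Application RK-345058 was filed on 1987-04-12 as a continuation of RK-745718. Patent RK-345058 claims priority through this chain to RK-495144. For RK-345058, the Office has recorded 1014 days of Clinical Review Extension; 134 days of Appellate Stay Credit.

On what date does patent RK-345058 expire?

February 14, 2011

Earliest priority filing: 1 February 1984.
Base term: 1 February 1984 + 25 years → 1 February 2009.
Clinical Review Extension: 1014 days claimed exceeds the 609-day cap, so +609 days → 3 October 2010.
Appellate Stay Credit: +134 days → 14 February 2011.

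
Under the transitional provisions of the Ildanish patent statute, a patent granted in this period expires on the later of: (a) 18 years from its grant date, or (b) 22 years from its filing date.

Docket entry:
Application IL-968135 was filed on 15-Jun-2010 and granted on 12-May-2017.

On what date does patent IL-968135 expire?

(a) grant + 18 years → 12 May 2035.
(b) filing + 22 years → 15 June 2032.
Later of the two: 12 May 2035.

May 12, 2035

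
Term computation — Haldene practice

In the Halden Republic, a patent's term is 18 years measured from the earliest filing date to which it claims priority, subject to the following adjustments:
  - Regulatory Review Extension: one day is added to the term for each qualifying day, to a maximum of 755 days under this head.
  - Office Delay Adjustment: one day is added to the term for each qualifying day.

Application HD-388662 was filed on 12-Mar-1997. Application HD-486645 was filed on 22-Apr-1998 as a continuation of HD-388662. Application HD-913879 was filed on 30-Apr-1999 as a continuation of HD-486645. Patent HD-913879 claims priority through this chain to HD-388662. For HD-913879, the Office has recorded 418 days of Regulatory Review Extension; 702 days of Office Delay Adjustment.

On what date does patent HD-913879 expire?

Earliest priority filing: 12 March 1997.
Base term: 12 March 1997 + 18 years → 12 March 2015.
Regulatory Review Extension: 418 days (within the 755-day cap) → +418 days → 3 May 2016.
Office Delay Adjustment: +702 days → 5 April 2018.

April 5, 2018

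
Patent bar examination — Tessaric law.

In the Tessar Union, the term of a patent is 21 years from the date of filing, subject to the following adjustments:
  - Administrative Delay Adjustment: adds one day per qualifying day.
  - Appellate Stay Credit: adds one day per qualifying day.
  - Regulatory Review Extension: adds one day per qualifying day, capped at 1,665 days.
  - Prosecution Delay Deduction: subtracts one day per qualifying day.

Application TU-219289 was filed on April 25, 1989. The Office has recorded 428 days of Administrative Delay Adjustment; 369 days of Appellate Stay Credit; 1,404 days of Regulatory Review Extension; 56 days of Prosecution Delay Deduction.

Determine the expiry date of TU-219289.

2016-03-09

Base term: filing date + 21 years → 25 April 2010.
Administrative Delay Adjustment: +428 days → 27 June 2011.
Appellate Stay Credit: +369 days → 30 June 2012.
Regulatory Review Extension: 1404 days (within the 1665-day cap) → +1404 days → 4 May 2016.
Prosecution Delay Deduction: −56 days → 9 March 2016.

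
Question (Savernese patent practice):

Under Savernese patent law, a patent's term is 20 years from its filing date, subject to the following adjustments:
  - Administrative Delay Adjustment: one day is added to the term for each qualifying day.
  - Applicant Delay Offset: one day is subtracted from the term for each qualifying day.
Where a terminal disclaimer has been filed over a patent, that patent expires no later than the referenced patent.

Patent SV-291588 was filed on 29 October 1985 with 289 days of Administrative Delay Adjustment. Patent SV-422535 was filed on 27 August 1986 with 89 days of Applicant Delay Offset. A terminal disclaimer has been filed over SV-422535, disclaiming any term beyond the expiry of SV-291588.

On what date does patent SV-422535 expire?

Natural term of SV-422535:
  Base: filing + 20 years → 27 August 2006.
  Applicant Delay Offset: −89 days → 30 May 2006.
Expiry of referenced patent SV-291588:
  Base: filing + 20 years → 29 October 2005.
  Administrative Delay Adjustment: +289 days → 14 August 2006.
Terminal disclaimer: SV-422535 expires on the earlier of 30 May 2006 and 14 August 2006.

May 30, 2006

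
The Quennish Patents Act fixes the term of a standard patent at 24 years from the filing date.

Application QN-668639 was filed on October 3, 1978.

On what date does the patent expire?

Filing date + 24 years → 3 October 2002.

2002-10-03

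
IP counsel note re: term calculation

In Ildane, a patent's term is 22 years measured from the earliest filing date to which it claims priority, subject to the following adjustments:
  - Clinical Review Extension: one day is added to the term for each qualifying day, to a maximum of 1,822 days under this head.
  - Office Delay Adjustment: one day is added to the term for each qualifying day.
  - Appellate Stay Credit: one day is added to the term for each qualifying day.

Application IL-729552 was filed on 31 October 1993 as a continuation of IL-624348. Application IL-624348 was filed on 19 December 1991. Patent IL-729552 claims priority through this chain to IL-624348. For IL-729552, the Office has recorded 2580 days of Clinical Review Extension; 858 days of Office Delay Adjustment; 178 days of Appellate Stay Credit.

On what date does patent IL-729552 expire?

Earliest priority filing: 19 December 1991.
Base term: 19 December 1991 + 22 years → 19 December 2013.
Clinical Review Extension: 2580 days claimed exceeds the 1822-day cap, so +1822 days → 15 December 2018.
Office Delay Adjustment: +858 days → 21 April 2021.
Appellate Stay Credit: +178 days → 16 October 2021.

October 16, 2021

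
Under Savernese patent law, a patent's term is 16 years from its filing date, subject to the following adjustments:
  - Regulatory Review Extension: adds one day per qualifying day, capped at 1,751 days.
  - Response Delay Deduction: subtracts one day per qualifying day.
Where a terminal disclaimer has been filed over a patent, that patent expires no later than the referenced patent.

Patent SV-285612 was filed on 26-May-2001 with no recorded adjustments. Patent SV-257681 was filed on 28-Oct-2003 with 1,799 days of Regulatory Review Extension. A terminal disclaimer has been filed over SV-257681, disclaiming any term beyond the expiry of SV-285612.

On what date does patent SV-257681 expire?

May 26, 2017

Natural term of SV-257681:
  Base: filing + 16 years → 28 October 2019.
  Regulatory Review Extension: 1799 days claimed exceeds the 1751-day cap, so +1751 days → 13 August 2024.
Expiry of referenced patent SV-285612:
  Base: filing + 16 years → 26 May 2017.
Terminal disclaimer: SV-257681 expires on the earlier of 13 August 2024 and 26 May 2017.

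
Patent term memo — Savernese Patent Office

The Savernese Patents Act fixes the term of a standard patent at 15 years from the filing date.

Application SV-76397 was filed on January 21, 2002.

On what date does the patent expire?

January 21, 2017

Filing date + 15 years → 21 January 2017.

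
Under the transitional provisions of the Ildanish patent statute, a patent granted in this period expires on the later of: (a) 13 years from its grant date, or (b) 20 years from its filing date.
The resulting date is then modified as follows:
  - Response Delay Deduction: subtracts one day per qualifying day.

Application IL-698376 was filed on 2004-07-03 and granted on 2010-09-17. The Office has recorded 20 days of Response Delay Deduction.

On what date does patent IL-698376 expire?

June 13, 2024

(a) grant + 13 years → 17 September 2023.
(b) filing + 20 years → 3 July 2024.
Later of the two: 3 July 2024.
Response Delay Deduction: −20 days → 13 June 2024.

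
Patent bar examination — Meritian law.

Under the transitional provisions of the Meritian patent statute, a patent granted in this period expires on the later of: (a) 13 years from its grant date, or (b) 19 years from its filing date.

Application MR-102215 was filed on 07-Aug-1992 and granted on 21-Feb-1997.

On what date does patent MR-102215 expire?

(a) grant + 13 years → 21 February 2010.
(b) filing + 19 years → 7 August 2011.
Later of the two: 7 August 2011.

2011-08-07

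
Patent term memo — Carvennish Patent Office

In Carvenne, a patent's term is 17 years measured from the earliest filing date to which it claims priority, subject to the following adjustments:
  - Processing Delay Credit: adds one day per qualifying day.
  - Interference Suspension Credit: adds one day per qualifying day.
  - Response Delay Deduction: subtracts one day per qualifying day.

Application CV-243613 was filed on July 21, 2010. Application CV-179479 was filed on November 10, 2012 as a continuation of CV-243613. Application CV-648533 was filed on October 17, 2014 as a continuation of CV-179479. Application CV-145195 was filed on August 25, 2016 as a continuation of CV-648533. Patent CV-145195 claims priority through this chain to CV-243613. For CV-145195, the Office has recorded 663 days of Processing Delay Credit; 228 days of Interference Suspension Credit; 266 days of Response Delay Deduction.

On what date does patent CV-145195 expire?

Earliest priority filing: 21 July 2010.
Base term: 21 July 2010 + 17 years → 21 July 2027.
Processing Delay Credit: +663 days → 14 May 2029.
Interference Suspension Credit: +228 days → 28 December 2029.
Response Delay Deduction: −266 days → 6 April 2029.

2029-04-06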